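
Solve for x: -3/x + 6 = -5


Subtract 6 from both sides: -3/x = -11
Multiply both sides by x: -3 = -11 * x
Divide by -11: x = 3/11

x = 3/11


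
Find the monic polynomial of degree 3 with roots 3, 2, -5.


A monic polynomial with roots 3, 2, -5 is:
p(x) = (x - 3)(x - 2)(x + 5)
After multiplying by (x - 3): x - 3
After multiplying by (x - 2): x^2 - 5x + 6
After multiplying by (x + 5): x^3 - 19x + 30

x^3 - 19x + 30


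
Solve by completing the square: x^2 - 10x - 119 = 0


Start: x^2 - 10x - 119 = 0
Move constant: x^2 - 10x = 119
Half of -10 is -5, squared is 25
Add 25 to both sides: x^2 - 10x + 25 = 144
(x - 5)^2 = 144
x - 5 = ±12
x = 5 + 12 = 17 or x = 5 - 12 = -7

x = -7, x = 17


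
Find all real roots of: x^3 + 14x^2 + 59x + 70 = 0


Let p(x) = x^3 + 14x^2 + 59x + 70. By the rational root theorem (leading coefficient 1), any rational root is an integer divisor of 70: try ±1, ±2, ... in turn.
Test x = 1: value = 144 ≠ 0.
Test x = -1: value = 24 ≠ 0.
Test x = 2: value = 252 ≠ 0.
Test x = -2: value = 0 ✓, so (x + 2) is a factor.
Synthetic division by (x + 2): bring down 1; 1(-2) + 14 = 12; 12(-2) + 59 = 35; 35(-2) + 70 = 0 → quotient x^2 + 12x + 35, remainder 0.
Solve the quadratic x^2 + 12x + 35 = 0: discriminant = 12^2 - 4(1)(35) = 144 - 140 = 4.
sqrt(4) = 2, so x = (-12 ± 2)/2: x = -5 or x = -7.

x = -7, x = -5, x = -2


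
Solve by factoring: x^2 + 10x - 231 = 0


We need two numbers that multiply to -231 and add to 10.
Those numbers are -11 and 21 (since (-11) * 21 = -231 and (-11) + 21 = 10).
So x^2 + 10x - 231 = (x - 11)(x + 21) = 0
Setting each factor to zero: x = 11 or x = -21

x = -21, x = 11


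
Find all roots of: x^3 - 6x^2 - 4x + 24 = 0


Let p(x) = x^3 - 6x^2 - 4x + 24. By the rational root theorem (leading coefficient 1), any rational root is an integer divisor of 24: try ±1, ±2, ... in turn.
Test x = 1: value = 15 ≠ 0.
Test x = -1: value = 21 ≠ 0.
Test x = 2: value = 0 ✓, so (x - 2) is a factor.
Synthetic division by (x - 2): bring down 1; 1(2) - 6 = -4; (-4)(2) - 4 = -12; (-12)(2) + 24 = 0 → quotient x^2 - 4x - 12, remainder 0.
Solve the quadratic x^2 - 4x - 12 = 0: discriminant = (-4)^2 - 4(1)(-12) = 16 + 48 = 64.
sqrt(64) = 8, so x = (4 ± 8)/2: x = 6 or x = -2.
Collecting all roots found:

x = -2, x = 2, x = 6


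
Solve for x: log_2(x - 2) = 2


Convert to exponential form: x - 2 = 2^2 = 4
x = 4 + 2 = 6
Check: log_2(6 - 2) = log_2(4) = log_2(4) = 2 ✓

x = 6


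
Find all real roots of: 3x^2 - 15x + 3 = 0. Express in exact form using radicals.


Using the quadratic formula: x = (-b ± sqrt(b^2 - 4ac)) / (2a)
Here a = 3, b = -15, c = 3
Discriminant = b^2 - 4ac = (-15)^2 - 4(3)(3) = 225 - 36 = 189
Since discriminant = 189 > 0, there are two real roots.
x = (15 ± 3*sqrt(21)) / 6
Simplifying: x = (5 ± sqrt(21)) / 2
Numerically: x ≈ 4.7913 or x ≈ 0.2087

x = (5 + sqrt(21)) / 2 or x = (5 - sqrt(21)) / 2


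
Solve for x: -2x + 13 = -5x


Starting with: -2x + 13 = -5x
Move all x terms to left: (-2 + 5)x = 0 - 13
Simplify: 3x = -13
Divide both sides by 3: x = -13/3

x = -13/3


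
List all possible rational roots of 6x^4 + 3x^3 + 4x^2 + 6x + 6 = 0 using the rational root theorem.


Rational root theorem: possible roots are ±p/q where:
  p divides the constant term (6): p ∈ {1, 2, 3, 6}
  q divides the leading coefficient (6): q ∈ {1, 2, 3, 6}

All possible rational roots: -6, -3, -2, -3/2, -1, -2/3, -1/2, -1/3, -1/6, 1/6, 1/3, 1/2, 2/3, 1, 3/2, 2, 3, 6

-6, -3, -2, -3/2, -1, -2/3, -1/2, -1/3, -1/6, 1/6, 1/3, 1/2, 2/3, 1, 3/2, 2, 3, 6


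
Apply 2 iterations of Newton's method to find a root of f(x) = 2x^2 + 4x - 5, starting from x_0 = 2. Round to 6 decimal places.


Newton's method: x_(n+1) = x_n - f(x_n)/f'(x_n)
f(x) = 2x^2 + 4x - 5
f'(x) = 4x + 4

Iteration 1:
  f(2.000000) = 11.000000
  f'(2.000000) = 12.000000
  x_1 = 2.000000 - (11.000000)/(12.000000) = 1.083333

Iteration 2:
  f(1.083333) = 1.680556
  f'(1.083333) = 8.333333
  x_2 = 1.083333 - (1.680556)/(8.333333) = 0.881667

x_2 = 0.881667


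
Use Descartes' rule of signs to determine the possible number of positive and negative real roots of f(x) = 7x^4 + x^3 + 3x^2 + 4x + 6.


Descartes' rule of signs:

For positive roots, count sign changes in f(x) = 7x^4 + x^3 + 3x^2 + 4x + 6:
Signs of coefficients: +, +, +, +, +
Number of sign changes: 0
Possible positive real roots: 0

For negative roots, examine f(-x) = 7x^4 - x^3 + 3x^2 - 4x + 6:
Signs of coefficients: +, -, +, -, +
Number of sign changes: 4
Possible negative real roots: 4, 2, 0

Positive roots: 0; Negative roots: 4 or 2 or 0


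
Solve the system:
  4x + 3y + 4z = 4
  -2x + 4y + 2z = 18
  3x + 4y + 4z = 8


Using Cramer's rule. Expand each determinant along the first row.
D  = 4*[4*4 - 2*4] - 3*[(-2)*4 - 2*3] + 4*[(-2)*4 - 4*3]
  = 4*(8) - 3*(-14) + 4*(-20) = -6
Dx = 4*[4*4 - 2*4] - 3*[18*4 - 2*8] + 4*[18*4 - 4*8]
  = 4*(8) - 3*(56) + 4*(40) = 24
Dy = 4*[18*4 - 2*8] - 4*[(-2)*4 - 2*3] + 4*[(-2)*8 - 18*3]
  = 4*(56) - 4*(-14) + 4*(-70) = 0
Dz = 4*[4*8 - 18*4] - 3*[(-2)*8 - 18*3] + 4*[(-2)*4 - 4*3]
  = 4*(-40) - 3*(-70) + 4*(-20) = -30
x = Dx/D = 24/-6 = -4, y = Dy/D = 0/-6 = 0, z = Dz/D = -30/-6 = 5
Check eq1: (4)(-4) + (3)(0) + (4)(5) = 4 = 4 ✓
Check eq2: (-2)(-4) + (4)(0) + (2)(5) = 18 = 18 ✓
Check eq3: (3)(-4) + (4)(0) + (4)(5) = 8 = 8 ✓

x = -4, y = 0, z = 5


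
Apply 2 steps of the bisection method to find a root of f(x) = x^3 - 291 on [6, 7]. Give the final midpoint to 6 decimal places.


f(x) = x^3 - 291
f(6) = -75 < 0
f(7) = 52 > 0

Step 1: midpoint = (6.000000 + 7.000000)/2 = 6.500000
  f(6.500000) = -16.375000
  f(mid) < 0, so root is in [6.500000, 7.000000]

Step 2: midpoint = (6.500000 + 7.000000)/2 = 6.750000
  f(6.750000) = 16.546875
  f(mid) > 0, so root is in [6.500000, 6.750000]

midpoint = 6.750000


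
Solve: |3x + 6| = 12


An absolute value equation |expr| = 12 gives two cases:
Case 1: 3x + 6 = 12
  3x = 6, so x = 2
Case 2: 3x + 6 = -12
  3x = -18, so x = -6

x = -6, x = 2


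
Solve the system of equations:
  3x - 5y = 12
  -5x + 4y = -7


Using Cramer's rule:
Determinant D = (3)(4) - (-5)(-5) = 12 - 25 = -13
Dx = (12)(4) - (-7)(-5) = 48 - 35 = 13
Dy = (3)(-7) - (-5)(12) = -21 + 60 = 39
x = Dx/D = 13/-13 = -1
y = Dy/D = 39/-13 = -3

x = -1, y = -3


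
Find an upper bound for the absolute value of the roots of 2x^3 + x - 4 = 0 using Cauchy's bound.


Cauchy's bound: all roots r satisfy |r| <= 1 + max(|a_i/a_n|) for i = 0,...,n-1
where a_n is the leading coefficient.

Coefficients: [2, 0, 1, -4]
Leading coefficient a_n = 2
Ratios |a_i/a_n|: 0, 1/2, 2
Maximum ratio: 2
Cauchy's bound: |r| <= 1 + 2 = 3

Upper bound = 3


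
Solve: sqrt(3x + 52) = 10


Square both sides: 3x + 52 = 10^2 = 100
3x = 100 - 52 = 48
x = 16
Check: sqrt(3*16 + 52) = sqrt(100) = 10 ✓

x = 16


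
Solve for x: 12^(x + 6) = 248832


Express both sides with the same base.
248832 = 12^5
Since the bases match, equate exponents: x + 6 = 5
So x = 5 - (6) = -1

x = -1


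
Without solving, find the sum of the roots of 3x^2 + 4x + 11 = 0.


By Vieta's formulas for ax^2 + bx + c = 0:
  Sum of roots = -b/a
  Product of roots = c/a

Here a = 3, b = 4, c = 11
Sum = -(4)/3 = -4/3
Product = 11/3 = 11/3

Sum = -4/3


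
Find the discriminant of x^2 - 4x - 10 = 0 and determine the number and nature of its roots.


For ax^2 + bx + c = 0, discriminant D = b^2 - 4ac
Here a = 1, b = -4, c = -10
D = (-4)^2 - 4(1)(-10) = 16 + 40 = 56

D = 56 > 0 but not a perfect square
The equation has 2 distinct real irrational roots.

Discriminant = 56, 2 distinct real irrational roots


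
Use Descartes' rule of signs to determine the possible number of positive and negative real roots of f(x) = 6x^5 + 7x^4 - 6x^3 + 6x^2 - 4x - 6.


Descartes' rule of signs:

For positive roots, count sign changes in f(x) = 6x^5 + 7x^4 - 6x^3 + 6x^2 - 4x - 6:
Signs of coefficients: +, +, -, +, -, -
Number of sign changes: 3
Possible positive real roots: 3, 1

For negative roots, examine f(-x) = -6x^5 + 7x^4 + 6x^3 + 6x^2 + 4x - 6:
Signs of coefficients: -, +, +, +, +, -
Number of sign changes: 2
Possible negative real roots: 2, 0

Positive roots: 3 or 1; Negative roots: 2 or 0


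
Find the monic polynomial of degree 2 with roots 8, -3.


A monic polynomial with roots 8, -3 is:
p(x) = (x - 8)(x + 3)
After multiplying by (x - 8): x - 8
After multiplying by (x + 3): x^2 - 5x - 24

x^2 - 5x - 24


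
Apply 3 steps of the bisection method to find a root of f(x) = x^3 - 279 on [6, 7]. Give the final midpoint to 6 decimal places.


f(x) = x^3 - 279
f(6) = -63 < 0
f(7) = 64 > 0

Step 1: midpoint = (6.000000 + 7.000000)/2 = 6.500000
  f(6.500000) = -4.375000
  f(mid) < 0, so root is in [6.500000, 7.000000]

Step 2: midpoint = (6.500000 + 7.000000)/2 = 6.750000
  f(6.750000) = 28.546875
  f(mid) > 0, so root is in [6.500000, 6.750000]

Step 3: midpoint = (6.500000 + 6.750000)/2 = 6.625000
  f(6.625000) = 11.775391
  f(mid) > 0, so root is in [6.500000, 6.625000]

midpoint = 6.625000


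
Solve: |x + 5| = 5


An absolute value equation |expr| = 5 gives two cases:
Case 1: x + 5 = 5
  x = 0, so x = 0
Case 2: x + 5 = -5
  x = -10, so x = -10

x = -10, x = 0


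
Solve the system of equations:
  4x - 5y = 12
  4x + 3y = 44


Using Cramer's rule:
Determinant D = (4)(3) - (4)(-5) = 12 + 20 = 32
Dx = (12)(3) - (44)(-5) = 36 + 220 = 256
Dy = (4)(44) - (4)(12) = 176 - 48 = 128
x = Dx/D = 256/32 = 8
y = Dy/D = 128/32 = 4

x = 8, y = 4


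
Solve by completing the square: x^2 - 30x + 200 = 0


Start: x^2 - 30x + 200 = 0
Move constant: x^2 - 30x = -200
Half of -30 is -15, squared is 225
Add 225 to both sides: x^2 - 30x + 225 = 25
(x - 15)^2 = 25
x - 15 = ±5
x = 15 + 5 = 20 or x = 15 - 5 = 10

x = 10, x = 20


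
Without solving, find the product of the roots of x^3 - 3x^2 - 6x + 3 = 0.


By Vieta's formulas for x^3 + bx^2 + cx + d = 0:
  r1 + r2 + r3 = -b/a = 3
  r1*r2 + r1*r3 + r2*r3 = c/a = -6
  r1*r2*r3 = -d/a = -3


Product = -3


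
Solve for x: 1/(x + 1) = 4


Multiply both sides by (x + 1): 1 = 4(x + 1)
Distribute: 1 = 4x + 4
4x = 1 - 4 = -3
x = -3/4

x = -3/4


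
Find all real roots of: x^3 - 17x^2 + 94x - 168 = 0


Let p(x) = x^3 - 17x^2 + 94x - 168. By the rational root theorem (leading coefficient 1), any rational root is an integer divisor of 168: try ±1, ±2, ... in turn.
Test x = 1: value = -90 ≠ 0.
Test x = -1: value = -280 ≠ 0.
Test x = 2: value = -40 ≠ 0.
Test x = -2: value = -432 ≠ 0.
Test x = 3: value = -12 ≠ 0.
Test x = -3: value = -630 ≠ 0.
Test x = 4: value = 0 ✓, so (x - 4) is a factor.
Synthetic division by (x - 4): bring down 1; 1(4) - 17 = -13; (-13)(4) + 94 = 42; 42(4) - 168 = 0 → quotient x^2 - 13x + 42, remainder 0.
Solve the quadratic x^2 - 13x + 42 = 0: discriminant = (-13)^2 - 4(1)(42) = 169 - 168 = 1.
sqrt(1) = 1, so x = (13 ± 1)/2: x = 7 or x = 6.

x = 4, x = 6, x = 7


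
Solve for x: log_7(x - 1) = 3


Convert to exponential form: x - 1 = 7^3 = 343
x = 343 + 1 = 344
Check: log_7(344 - 1) = log_7(343) = log_7(343) = 3 ✓

x = 344


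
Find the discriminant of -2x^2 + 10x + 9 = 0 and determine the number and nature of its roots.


For ax^2 + bx + c = 0, discriminant D = b^2 - 4ac
Here a = -2, b = 10, c = 9
D = (10)^2 - 4(-2)(9) = 100 + 72 = 172

D = 172 > 0 but not a perfect square
The equation has 2 distinct real irrational roots.

Discriminant = 172, 2 distinct real irrational roots


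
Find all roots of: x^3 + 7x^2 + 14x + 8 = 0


Let p(x) = x^3 + 7x^2 + 14x + 8. By the rational root theorem (leading coefficient 1), any rational root is an integer divisor of 8: try ±1, ±2, ... in turn.
Test x = 1: value = 30 ≠ 0.
Test x = -1: value = 0 ✓, so (x + 1) is a factor.
Synthetic division by (x + 1): bring down 1; 1(-1) + 7 = 6; 6(-1) + 14 = 8; 8(-1) + 8 = 0 → quotient x^2 + 6x + 8, remainder 0.
Solve the quadratic x^2 + 6x + 8 = 0: discriminant = 6^2 - 4(1)(8) = 36 - 32 = 4.
sqrt(4) = 2, so x = (-6 ± 2)/2: x = -2 or x = -4.
Collecting all roots found:

x = -4, x = -2, x = -1


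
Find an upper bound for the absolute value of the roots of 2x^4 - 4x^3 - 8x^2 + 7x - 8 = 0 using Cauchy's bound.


Cauchy's bound: all roots r satisfy |r| <= 1 + max(|a_i/a_n|) for i = 0,...,n-1
where a_n is the leading coefficient.

Coefficients: [2, -4, -8, 7, -8]
Leading coefficient a_n = 2
Ratios |a_i/a_n|: 2, 4, 7/2, 4
Maximum ratio: 4
Cauchy's bound: |r| <= 1 + 4 = 5

Upper bound = 5


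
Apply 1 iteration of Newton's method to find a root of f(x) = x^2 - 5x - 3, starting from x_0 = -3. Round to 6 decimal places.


Newton's method: x_(n+1) = x_n - f(x_n)/f'(x_n)
f(x) = x^2 - 5x - 3
f'(x) = 2x - 5

Iteration 1:
  f(-3.000000) = 21.000000
  f'(-3.000000) = -11.000000
  x_1 = -3.000000 - (21.000000)/(-11.000000) = -1.090909

x_1 = -1.090909


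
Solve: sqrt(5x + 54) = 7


Square both sides: 5x + 54 = 7^2 = 49
5x = 49 - 54 = -5
x = -1
Check: sqrt(5*(-1) + 54) = sqrt(49) = 7 ✓

x = -1


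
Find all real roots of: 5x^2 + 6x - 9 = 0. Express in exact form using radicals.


Using the quadratic formula: x = (-b ± sqrt(b^2 - 4ac)) / (2a)
Here a = 5, b = 6, c = -9
Discriminant = b^2 - 4ac = 6^2 - 4(5)(-9) = 36 + 180 = 216
Since discriminant = 216 > 0, there are two real roots.
x = (-6 ± 6*sqrt(6)) / 10
Simplifying: x = (-3 ± 3*sqrt(6)) / 5
Numerically: x ≈ 0.8697 or x ≈ -2.0697

x = (-3 + 3*sqrt(6)) / 5 or x = (-3 - 3*sqrt(6)) / 5


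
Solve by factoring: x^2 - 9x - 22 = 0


We need two numbers that multiply to -22 and add to -9.
Those numbers are -11 and 2 (since (-11) * 2 = -22 and (-11) + 2 = -9).
So x^2 - 9x - 22 = (x - 11)(x + 2) = 0
Setting each factor to zero: x = 11 or x = -2

x = -2, x = 11


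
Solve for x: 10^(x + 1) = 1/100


Express both sides with the same base.
1/100 = 10^(-2)
Since the bases match, equate exponents: x + 1 = -2
So x = -2 - (1) = -3

x = -3


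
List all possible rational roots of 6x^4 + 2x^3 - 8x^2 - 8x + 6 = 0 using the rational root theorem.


Rational root theorem: possible roots are ±p/q where:
  p divides the constant term (6): p ∈ {1, 2, 3, 6}
  q divides the leading coefficient (6): q ∈ {1, 2, 3, 6}

All possible rational roots: -6, -3, -2, -3/2, -1, -2/3, -1/2, -1/3, -1/6, 1/6, 1/3, 1/2, 2/3, 1, 3/2, 2, 3, 6

-6, -3, -2, -3/2, -1, -2/3, -1/2, -1/3, -1/6, 1/6, 1/3, 1/2, 2/3, 1, 3/2, 2, 3, 6


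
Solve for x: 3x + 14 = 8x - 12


Starting with: 3x + 14 = 8x - 12
Move all x terms to left: (3 - 8)x = -12 - 14
Simplify: -5x = -26
Divide both sides by -5: x = 26/5

x = 26/5


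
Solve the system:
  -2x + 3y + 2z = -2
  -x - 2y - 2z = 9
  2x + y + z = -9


Using Cramer's rule. Expand each determinant along the first row.
D  = (-2)*[(-2)*1 - (-2)*1] - 3*[(-1)*1 - (-2)*2] + 2*[(-1)*1 - (-2)*2]
  = (-2)*(0) - 3*(3) + 2*(3) = -3
Dx = (-2)*[(-2)*1 - (-2)*1] - 3*[9*1 - (-2)*(-9)] + 2*[9*1 - (-2)*(-9)]
  = (-2)*(0) - 3*(-9) + 2*(-9) = 9
Dy = (-2)*[9*1 - (-2)*(-9)] - (-2)*[(-1)*1 - (-2)*2] + 2*[(-1)*(-9) - 9*2]
  = (-2)*(-9) - (-2)*(3) + 2*(-9) = 6
Dz = (-2)*[(-2)*(-9) - 9*1] - 3*[(-1)*(-9) - 9*2] + (-2)*[(-1)*1 - (-2)*2]
  = (-2)*(9) - 3*(-9) + (-2)*(3) = 3
x = Dx/D = 9/-3 = -3, y = Dy/D = 6/-3 = -2, z = Dz/D = 3/-3 = -1
Check eq1: (-2)(-3) + (3)(-2) + (2)(-1) = -2 = -2 ✓
Check eq2: (-1)(-3) + (-2)(-2) + (-2)(-1) = 9 = 9 ✓
Check eq3: (2)(-3) + (1)(-2) + (1)(-1) = -9 = -9 ✓

x = -3, y = -2, z = -1


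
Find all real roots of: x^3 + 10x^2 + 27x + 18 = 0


Let p(x) = x^3 + 10x^2 + 27x + 18. By the rational root theorem (leading coefficient 1), any rational root is an integer divisor of 18: try ±1, ±2, ... in turn.
Test x = 1: value = 56 ≠ 0.
Test x = -1: value = 0 ✓, so (x + 1) is a factor.
Synthetic division by (x + 1): bring down 1; 1(-1) + 10 = 9; 9(-1) + 27 = 18; 18(-1) + 18 = 0 → quotient x^2 + 9x + 18, remainder 0.
Solve the quadratic x^2 + 9x + 18 = 0: discriminant = 9^2 - 4(1)(18) = 81 - 72 = 9.
sqrt(9) = 3, so x = (-9 ± 3)/2: x = -3 or x = -6.

x = -6, x = -3, x = -1


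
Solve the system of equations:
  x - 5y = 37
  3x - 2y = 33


Using Cramer's rule:
Determinant D = (1)(-2) - (3)(-5) = -2 + 15 = 13
Dx = (37)(-2) - (33)(-5) = -74 + 165 = 91
Dy = (1)(33) - (3)(37) = 33 - 111 = -78
x = Dx/D = 91/13 = 7
y = Dy/D = -78/13 = -6

x = 7, y = -6


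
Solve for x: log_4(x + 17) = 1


Convert to exponential form: x + 17 = 4^1 = 4
x = 4 - 17 = -13
Check: log_4(-13 + 17) = log_4(4) = log_4(4) = 1 ✓

x = -13


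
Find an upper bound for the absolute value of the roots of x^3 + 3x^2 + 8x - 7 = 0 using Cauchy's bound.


Cauchy's bound: all roots r satisfy |r| <= 1 + max(|a_i/a_n|) for i = 0,...,n-1
where a_n is the leading coefficient.

Coefficients: [1, 3, 8, -7]
Leading coefficient a_n = 1
Ratios |a_i/a_n|: 3, 8, 7
Maximum ratio: 8
Cauchy's bound: |r| <= 1 + 8 = 9

Upper bound = 9


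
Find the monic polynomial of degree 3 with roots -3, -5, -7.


A monic polynomial with roots -3, -5, -7 is:
p(x) = (x + 3)(x + 5)(x + 7)
After multiplying by (x + 3): x + 3
After multiplying by (x + 5): x^2 + 8x + 15
After multiplying by (x + 7): x^3 + 15x^2 + 71x + 105

x^3 + 15x^2 + 71x + 105


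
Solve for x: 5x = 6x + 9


Starting with: 5x = 6x + 9
Move all x terms to left: (5 - 6)x = 9 - 0
Simplify: -x = 9
Divide both sides by -1: x = -9

x = -9


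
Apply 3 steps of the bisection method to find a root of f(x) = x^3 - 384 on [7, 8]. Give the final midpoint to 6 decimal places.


f(x) = x^3 - 384
f(7) = -41 < 0
f(8) = 128 > 0

Step 1: midpoint = (7.000000 + 8.000000)/2 = 7.500000
  f(7.500000) = 37.875000
  f(mid) > 0, so root is in [7.000000, 7.500000]

Step 2: midpoint = (7.000000 + 7.500000)/2 = 7.250000
  f(7.250000) = -2.921875
  f(mid) < 0, so root is in [7.250000, 7.500000]

Step 3: midpoint = (7.250000 + 7.500000)/2 = 7.375000
  f(7.375000) = 17.130859
  f(mid) > 0, so root is in [7.250000, 7.375000]

midpoint = 7.375000


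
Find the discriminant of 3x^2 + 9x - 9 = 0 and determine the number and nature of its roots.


For ax^2 + bx + c = 0, discriminant D = b^2 - 4ac
Here a = 3, b = 9, c = -9
D = (9)^2 - 4(3)(-9) = 81 + 108 = 189

D = 189 > 0 but not a perfect square
The equation has 2 distinct real irrational roots.

Discriminant = 189, 2 distinct real irrational roots


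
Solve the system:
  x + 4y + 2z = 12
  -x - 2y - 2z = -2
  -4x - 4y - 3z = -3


Using Cramer's rule. Expand each determinant along the first row.
D  = 1*[(-2)*(-3) - (-2)*(-4)] - 4*[(-1)*(-3) - (-2)*(-4)] + 2*[(-1)*(-4) - (-2)*(-4)]
  = 1*(-2) - 4*(-5) + 2*(-4) = 10
Dx = 12*[(-2)*(-3) - (-2)*(-4)] - 4*[(-2)*(-3) - (-2)*(-3)] + 2*[(-2)*(-4) - (-2)*(-3)]
  = 12*(-2) - 4*(0) + 2*(2) = -20
Dy = 1*[(-2)*(-3) - (-2)*(-3)] - 12*[(-1)*(-3) - (-2)*(-4)] + 2*[(-1)*(-3) - (-2)*(-4)]
  = 1*(0) - 12*(-5) + 2*(-5) = 50
Dz = 1*[(-2)*(-3) - (-2)*(-4)] - 4*[(-1)*(-3) - (-2)*(-4)] + 12*[(-1)*(-4) - (-2)*(-4)]
  = 1*(-2) - 4*(-5) + 12*(-4) = -30
x = Dx/D = -20/10 = -2, y = Dy/D = 50/10 = 5, z = Dz/D = -30/10 = -3
Check eq1: (1)(-2) + (4)(5) + (2)(-3) = 12 = 12 ✓
Check eq2: (-1)(-2) + (-2)(5) + (-2)(-3) = -2 = -2 ✓
Check eq3: (-4)(-2) + (-4)(5) + (-3)(-3) = -3 = -3 ✓

x = -2, y = 5, z = -3


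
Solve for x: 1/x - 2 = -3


Subtract -2 from both sides: 1/x = -1
Multiply both sides by x: 1 = -1 * x
Divide by -1: x = -1

x = -1


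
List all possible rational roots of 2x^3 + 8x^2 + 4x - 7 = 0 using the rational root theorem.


Rational root theorem: possible roots are ±p/q where:
  p divides the constant term (-7): p ∈ {1, 7}
  q divides the leading coefficient (2): q ∈ {1, 2}

All possible rational roots: -7, -7/2, -1, -1/2, 1/2, 1, 7/2, 7

-7, -7/2, -1, -1/2, 1/2, 1, 7/2, 7


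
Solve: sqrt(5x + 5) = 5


Square both sides: 5x + 5 = 5^2 = 25
5x = 25 - 5 = 20
x = 4
Check: sqrt(5*4 + 5) = sqrt(25) = 5 ✓

x = 4


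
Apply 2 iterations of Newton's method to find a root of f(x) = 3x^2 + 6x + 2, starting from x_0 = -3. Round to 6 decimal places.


Newton's method: x_(n+1) = x_n - f(x_n)/f'(x_n)
f(x) = 3x^2 + 6x + 2
f'(x) = 6x + 6

Iteration 1:
  f(-3.000000) = 11.000000
  f'(-3.000000) = -12.000000
  x_1 = -3.000000 - (11.000000)/(-12.000000) = -2.083333

Iteration 2:
  f(-2.083333) = 2.520833
  f'(-2.083333) = -6.500000
  x_2 = -2.083333 - (2.520833)/(-6.500000) = -1.695513

x_2 = -1.695513


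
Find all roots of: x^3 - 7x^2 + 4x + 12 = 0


Let p(x) = x^3 - 7x^2 + 4x + 12. By the rational root theorem (leading coefficient 1), any rational root is an integer divisor of 12: try ±1, ±2, ... in turn.
Test x = 1: value = 10 ≠ 0.
Test x = -1: value = 0 ✓, so (x + 1) is a factor.
Synthetic division by (x + 1): bring down 1; 1(-1) - 7 = -8; (-8)(-1) + 4 = 12; 12(-1) + 12 = 0 → quotient x^2 - 8x + 12, remainder 0.
Solve the quadratic x^2 - 8x + 12 = 0: discriminant = (-8)^2 - 4(1)(12) = 64 - 48 = 16.
sqrt(16) = 4, so x = (8 ± 4)/2: x = 6 or x = 2.
Collecting all roots found:

x = -1, x = 2, x = 6


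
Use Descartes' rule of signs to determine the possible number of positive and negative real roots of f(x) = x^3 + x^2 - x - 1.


Descartes' rule of signs:

For positive roots, count sign changes in f(x) = x^3 + x^2 - x - 1:
Signs of coefficients: +, +, -, -
Number of sign changes: 1
Possible positive real roots: 1

For negative roots, examine f(-x) = -x^3 + x^2 + x - 1:
Signs of coefficients: -, +, +, -
Number of sign changes: 2
Possible negative real roots: 2, 0

Positive roots: 1; Negative roots: 2 or 0


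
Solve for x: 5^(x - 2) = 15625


Express both sides with the same base.
15625 = 5^6
Since the bases match, equate exponents: x - 2 = 6
So x = 6 - (-2) = 8

x = 8


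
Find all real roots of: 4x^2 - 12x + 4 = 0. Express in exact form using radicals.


Using the quadratic formula: x = (-b ± sqrt(b^2 - 4ac)) / (2a)
Here a = 4, b = -12, c = 4
Discriminant = b^2 - 4ac = (-12)^2 - 4(4)(4) = 144 - 64 = 80
Since discriminant = 80 > 0, there are two real roots.
x = (12 ± 4*sqrt(5)) / 8
Simplifying: x = (3 ± sqrt(5)) / 2
Numerically: x ≈ 2.6180 or x ≈ 0.3820

x = (3 + sqrt(5)) / 2 or x = (3 - sqrt(5)) / 2


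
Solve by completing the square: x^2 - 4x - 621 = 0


Start: x^2 - 4x - 621 = 0
Move constant: x^2 - 4x = 621
Half of -4 is -2, squared is 4
Add 4 to both sides: x^2 - 4x + 4 = 625
(x - 2)^2 = 625
x - 2 = ±25
x = 2 + 25 = 27 or x = 2 - 25 = -23

x = -23, x = 27


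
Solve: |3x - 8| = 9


An absolute value equation |expr| = 9 gives two cases:
Case 1: 3x - 8 = 9
  3x = 17, so x = 17/3
Case 2: 3x - 8 = -9
  3x = -1, so x = -1/3

x = -1/3, x = 17/3


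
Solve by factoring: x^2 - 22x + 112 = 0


We need two numbers that multiply to 112 and add to -22.
Those numbers are -8 and -14 (since (-8) * (-14) = 112 and (-8) + (-14) = -22).
So x^2 - 22x + 112 = (x - 8)(x - 14) = 0
Setting each factor to zero: x = 8 or x = 14

x = 8, x = 14


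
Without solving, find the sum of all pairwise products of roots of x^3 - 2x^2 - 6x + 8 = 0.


By Vieta's formulas for x^3 + bx^2 + cx + d = 0:
  r1 + r2 + r3 = -b/a = 2
  r1*r2 + r1*r3 + r2*r3 = c/a = -6
  r1*r2*r3 = -d/a = -8


Sum of pairwise products = -6


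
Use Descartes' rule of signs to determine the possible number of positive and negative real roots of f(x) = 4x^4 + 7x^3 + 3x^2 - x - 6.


Descartes' rule of signs:

For positive roots, count sign changes in f(x) = 4x^4 + 7x^3 + 3x^2 - x - 6:
Signs of coefficients: +, +, +, -, -
Number of sign changes: 1
Possible positive real roots: 1

For negative roots, examine f(-x) = 4x^4 - 7x^3 + 3x^2 + x - 6:
Signs of coefficients: +, -, +, +, -
Number of sign changes: 3
Possible negative real roots: 3, 1

Positive roots: 1; Negative roots: 3 or 1


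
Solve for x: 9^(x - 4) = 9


Express both sides with the same base.
9 = 9^1
Since the bases match, equate exponents: x - 4 = 1
So x = 1 - (-4) = 5

x = 5


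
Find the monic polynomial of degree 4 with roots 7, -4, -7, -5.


A monic polynomial with roots 7, -4, -7, -5 is:
p(x) = (x - 7)(x + 4)(x + 7)(x + 5)
After multiplying by (x - 7): x - 7
After multiplying by (x + 4): x^2 - 3x - 28
After multiplying by (x + 7): x^3 + 4x^2 - 49x - 196
After multiplying by (x + 5): x^4 + 9x^3 - 29x^2 - 441x - 980

x^4 + 9x^3 - 29x^2 - 441x - 980


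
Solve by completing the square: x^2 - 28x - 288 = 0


Start: x^2 - 28x - 288 = 0
Move constant: x^2 - 28x = 288
Half of -28 is -14, squared is 196
Add 196 to both sides: x^2 - 28x + 196 = 484
(x - 14)^2 = 484
x - 14 = ±22
x = 14 + 22 = 36 or x = 14 - 22 = -8

x = -8, x = 36


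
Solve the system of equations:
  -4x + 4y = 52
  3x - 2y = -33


Using Cramer's rule:
Determinant D = (-4)(-2) - (3)(4) = 8 - 12 = -4
Dx = (52)(-2) - (-33)(4) = -104 + 132 = 28
Dy = (-4)(-33) - (3)(52) = 132 - 156 = -24
x = Dx/D = 28/-4 = -7
y = Dy/D = -24/-4 = 6

x = -7, y = 6


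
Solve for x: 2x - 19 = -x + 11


Starting with: 2x - 19 = -x + 11
Move all x terms to left: (2 + 1)x = 11 + 19
Simplify: 3x = 30
Divide both sides by 3: x = 10

x = 10


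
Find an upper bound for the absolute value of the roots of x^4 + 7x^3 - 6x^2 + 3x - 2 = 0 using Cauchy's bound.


Cauchy's bound: all roots r satisfy |r| <= 1 + max(|a_i/a_n|) for i = 0,...,n-1
where a_n is the leading coefficient.

Coefficients: [1, 7, -6, 3, -2]
Leading coefficient a_n = 1
Ratios |a_i/a_n|: 7, 6, 3, 2
Maximum ratio: 7
Cauchy's bound: |r| <= 1 + 7 = 8

Upper bound = 8


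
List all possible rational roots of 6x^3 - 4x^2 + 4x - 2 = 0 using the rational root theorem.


Rational root theorem: possible roots are ±p/q where:
  p divides the constant term (-2): p ∈ {1, 2}
  q divides the leading coefficient (6): q ∈ {1, 2, 3, 6}

All possible rational roots: -2, -1, -2/3, -1/2, -1/3, -1/6, 1/6, 1/3, 1/2, 2/3, 1, 2

-2, -1, -2/3, -1/2, -1/3, -1/6, 1/6, 1/3, 1/2, 2/3, 1, 2


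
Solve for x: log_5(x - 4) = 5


Convert to exponential form: x - 4 = 5^5 = 3125
x = 3125 + 4 = 3129
Check: log_5(3129 - 4) = log_5(3125) = log_5(3125) = 5 ✓

x = 3129


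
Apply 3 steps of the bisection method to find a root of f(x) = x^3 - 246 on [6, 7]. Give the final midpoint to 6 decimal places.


f(x) = x^3 - 246
f(6) = -30 < 0
f(7) = 97 > 0

Step 1: midpoint = (6.000000 + 7.000000)/2 = 6.500000
  f(6.500000) = 28.625000
  f(mid) > 0, so root is in [6.000000, 6.500000]

Step 2: midpoint = (6.000000 + 6.500000)/2 = 6.250000
  f(6.250000) = -1.859375
  f(mid) < 0, so root is in [6.250000, 6.500000]

Step 3: midpoint = (6.250000 + 6.500000)/2 = 6.375000
  f(6.375000) = 13.083984
  f(mid) > 0, so root is in [6.250000, 6.375000]

midpoint = 6.375000


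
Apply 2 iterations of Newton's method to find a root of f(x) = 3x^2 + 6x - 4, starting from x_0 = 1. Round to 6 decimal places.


Newton's method: x_(n+1) = x_n - f(x_n)/f'(x_n)
f(x) = 3x^2 + 6x - 4
f'(x) = 6x + 6

Iteration 1:
  f(1.000000) = 5.000000
  f'(1.000000) = 12.000000
  x_1 = 1.000000 - (5.000000)/(12.000000) = 0.583333

Iteration 2:
  f(0.583333) = 0.520833
  f'(0.583333) = 9.500000
  x_2 = 0.583333 - (0.520833)/(9.500000) = 0.528509

x_2 = 0.528509


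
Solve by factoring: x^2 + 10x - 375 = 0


We need two numbers that multiply to -375 and add to 10.
Those numbers are 25 and -15 (since 25 * (-15) = -375 and 25 + (-15) = 10).
So x^2 + 10x - 375 = (x + 25)(x - 15) = 0
Setting each factor to zero: x = -25 or x = 15

x = -25, x = 15


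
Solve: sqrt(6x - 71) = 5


Square both sides: 6x - 71 = 5^2 = 25
6x = 25 + 71 = 96
x = 16
Check: sqrt(6*16 - 71) = sqrt(25) = 5 ✓

x = 16


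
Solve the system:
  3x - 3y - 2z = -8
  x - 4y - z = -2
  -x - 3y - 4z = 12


Using Cramer's rule. Expand each determinant along the first row.
D  = 3*[(-4)*(-4) - (-1)*(-3)] - (-3)*[1*(-4) - (-1)*(-1)] + (-2)*[1*(-3) - (-4)*(-1)]
  = 3*(13) - (-3)*(-5) + (-2)*(-7) = 38
Dx = (-8)*[(-4)*(-4) - (-1)*(-3)] - (-3)*[(-2)*(-4) - (-1)*12] + (-2)*[(-2)*(-3) - (-4)*12]
  = (-8)*(13) - (-3)*(20) + (-2)*(54) = -152
Dy = 3*[(-2)*(-4) - (-1)*12] - (-8)*[1*(-4) - (-1)*(-1)] + (-2)*[1*12 - (-2)*(-1)]
  = 3*(20) - (-8)*(-5) + (-2)*(10) = 0
Dz = 3*[(-4)*12 - (-2)*(-3)] - (-3)*[1*12 - (-2)*(-1)] + (-8)*[1*(-3) - (-4)*(-1)]
  = 3*(-54) - (-3)*(10) + (-8)*(-7) = -76
x = Dx/D = -152/38 = -4, y = Dy/D = 0/38 = 0, z = Dz/D = -76/38 = -2
Check eq1: (3)(-4) + (-3)(0) + (-2)(-2) = -8 = -8 ✓
Check eq2: (1)(-4) + (-4)(0) + (-1)(-2) = -2 = -2 ✓
Check eq3: (-1)(-4) + (-3)(0) + (-4)(-2) = 12 = 12 ✓

x = -4, y = 0, z = -2


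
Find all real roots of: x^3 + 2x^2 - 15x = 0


The constant term is 0, so x = 0 is a root. Factor out x:
  x(x^2 + 2x - 15) = 0
Solve the quadratic x^2 + 2x - 15 = 0: discriminant = 2^2 - 4(1)(-15) = 4 + 60 = 64.
sqrt(64) = 8, so x = (-2 ± 8)/2: x = 3 or x = -5.

x = -5, x = 0, x = 3


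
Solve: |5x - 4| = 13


An absolute value equation |expr| = 13 gives two cases:
Case 1: 5x - 4 = 13
  5x = 17, so x = 17/5
Case 2: 5x - 4 = -13
  5x = -9, so x = -9/5

x = -9/5, x = 17/5


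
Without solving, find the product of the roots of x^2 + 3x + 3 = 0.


By Vieta's formulas for ax^2 + bx + c = 0:
  Sum of roots = -b/a
  Product of roots = c/a

Here a = 1, b = 3, c = 3
Sum = -(3)/1 = -3
Product = 3/1 = 3

Product = 3


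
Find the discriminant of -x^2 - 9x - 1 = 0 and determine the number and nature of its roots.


For ax^2 + bx + c = 0, discriminant D = b^2 - 4ac
Here a = -1, b = -9, c = -1
D = (-9)^2 - 4(-1)(-1) = 81 - 4 = 77

D = 77 > 0 but not a perfect square
The equation has 2 distinct real irrational roots.

Discriminant = 77, 2 distinct real irrational roots


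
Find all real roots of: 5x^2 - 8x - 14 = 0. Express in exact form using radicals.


Using the quadratic formula: x = (-b ± sqrt(b^2 - 4ac)) / (2a)
Here a = 5, b = -8, c = -14
Discriminant = b^2 - 4ac = (-8)^2 - 4(5)(-14) = 64 + 280 = 344
Since discriminant = 344 > 0, there are two real roots.
x = (8 ± 2*sqrt(86)) / 10
Simplifying: x = (4 ± sqrt(86)) / 5
Numerically: x ≈ 2.6547 or x ≈ -1.0547

x = (4 + sqrt(86)) / 5 or x = (4 - sqrt(86)) / 5


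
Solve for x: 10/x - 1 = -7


Subtract -1 from both sides: 10/x = -6
Multiply both sides by x: 10 = -6 * x
Divide by -6: x = -5/3

x = -5/3


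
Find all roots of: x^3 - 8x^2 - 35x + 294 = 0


Let p(x) = x^3 - 8x^2 - 35x + 294. By the rational root theorem (leading coefficient 1), any rational root is an integer divisor of 294: try ±1, ±2, ... in turn.
Test x = 1: value = 252 ≠ 0.
Test x = -1: value = 320 ≠ 0.
Test x = 2: value = 200 ≠ 0.
Test x = -2: value = 324 ≠ 0.
Test x = 3: value = 144 ≠ 0.
Test x = -3: value = 300 ≠ 0.
Test x = 6: value = 12 ≠ 0.
Test x = -6: value = 0 ✓, so (x + 6) is a factor.
Synthetic division by (x + 6): bring down 1; 1(-6) - 8 = -14; (-14)(-6) - 35 = 49; 49(-6) + 294 = 0 → quotient x^2 - 14x + 49, remainder 0.
Solve the quadratic x^2 - 14x + 49 = 0: discriminant = (-14)^2 - 4(1)(49) = 196 - 196 = 0.
Discriminant = 0, so a double root: x = 14/2 = 7.
Collecting all roots found:

x = -6, x = 7 (multiplicity 2)


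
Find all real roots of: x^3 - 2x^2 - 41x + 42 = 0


Let p(x) = x^3 - 2x^2 - 41x + 42. By the rational root theorem (leading coefficient 1), any rational root is an integer divisor of 42: try ±1, ±2, ... in turn.
Test x = 1: value = 0 ✓, so (x - 1) is a factor.
Synthetic division by (x - 1): bring down 1; 1(1) - 2 = -1; (-1)(1) - 41 = -42; (-42)(1) + 42 = 0 → quotient x^2 - x - 42, remainder 0.
Solve the quadratic x^2 - x - 42 = 0: discriminant = (-1)^2 - 4(1)(-42) = 1 + 168 = 169.
sqrt(169) = 13, so x = (1 ± 13)/2: x = 7 or x = -6.

x = -6, x = 1, x = 7


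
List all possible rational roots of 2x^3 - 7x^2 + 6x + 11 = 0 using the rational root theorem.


Rational root theorem: possible roots are ±p/q where:
  p divides the constant term (11): p ∈ {1, 11}
  q divides the leading coefficient (2): q ∈ {1, 2}

All possible rational roots: -11, -11/2, -1, -1/2, 1/2, 1, 11/2, 11

-11, -11/2, -1, -1/2, 1/2, 1, 11/2, 11


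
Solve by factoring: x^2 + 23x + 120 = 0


We need two numbers that multiply to 120 and add to 23.
Those numbers are 15 and 8 (since 15 * 8 = 120 and 15 + 8 = 23).
So x^2 + 23x + 120 = (x + 15)(x + 8) = 0
Setting each factor to zero: x = -15 or x = -8

x = -15, x = -8


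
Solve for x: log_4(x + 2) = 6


Convert to exponential form: x + 2 = 4^6 = 4096
x = 4096 - 2 = 4094
Check: log_4(4094 + 2) = log_4(4096) = log_4(4096) = 6 ✓

x = 4094


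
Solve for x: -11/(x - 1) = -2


Multiply both sides by (x - 1): -11 = -2(x - 1)
Distribute: -11 = -2x + 2
-2x = -11 - 2 = -13
x = 13/2

x = 13/2


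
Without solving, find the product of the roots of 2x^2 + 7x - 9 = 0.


By Vieta's formulas for ax^2 + bx + c = 0:
  Sum of roots = -b/a
  Product of roots = c/a

Here a = 2, b = 7, c = -9
Sum = -(7)/2 = -7/2
Product = -9/2 = -9/2

Product = -9/2


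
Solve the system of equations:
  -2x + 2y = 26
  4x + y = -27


Using Cramer's rule:
Determinant D = (-2)(1) - (4)(2) = -2 - 8 = -10
Dx = (26)(1) - (-27)(2) = 26 + 54 = 80
Dy = (-2)(-27) - (4)(26) = 54 - 104 = -50
x = Dx/D = 80/-10 = -8
y = Dy/D = -50/-10 = 5

x = -8, y = 5


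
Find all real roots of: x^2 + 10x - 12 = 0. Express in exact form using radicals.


Using the quadratic formula: x = (-b ± sqrt(b^2 - 4ac)) / (2a)
Here a = 1, b = 10, c = -12
Discriminant = b^2 - 4ac = 10^2 - 4(1)(-12) = 100 + 48 = 148
Since discriminant = 148 > 0, there are two real roots.
x = (-10 ± 2*sqrt(37)) / 2
Simplifying: x = -5 ± sqrt(37)
Numerically: x ≈ 1.0828 or x ≈ -11.0828

x = -5 + sqrt(37) or x = -5 - sqrt(37)


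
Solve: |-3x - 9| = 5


An absolute value equation |expr| = 5 gives two cases:
Case 1: -3x - 9 = 5
  -3x = 14, so x = -14/3
Case 2: -3x - 9 = -5
  -3x = 4, so x = -4/3

x = -14/3, x = -4/3


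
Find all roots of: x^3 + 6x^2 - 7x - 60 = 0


Let p(x) = x^3 + 6x^2 - 7x - 60. By the rational root theorem (leading coefficient 1), any rational root is an integer divisor of 60: try ±1, ±2, ... in turn.
Test x = 1: value = -60 ≠ 0.
Test x = -1: value = -48 ≠ 0.
Test x = 2: value = -42 ≠ 0.
Test x = -2: value = -30 ≠ 0.
Test x = 3: value = 0 ✓, so (x - 3) is a factor.
Synthetic division by (x - 3): bring down 1; 1(3) + 6 = 9; 9(3) - 7 = 20; 20(3) - 60 = 0 → quotient x^2 + 9x + 20, remainder 0.
Solve the quadratic x^2 + 9x + 20 = 0: discriminant = 9^2 - 4(1)(20) = 81 - 80 = 1.
sqrt(1) = 1, so x = (-9 ± 1)/2: x = -4 or x = -5.
Collecting all roots found:

x = -5, x = -4, x = 3


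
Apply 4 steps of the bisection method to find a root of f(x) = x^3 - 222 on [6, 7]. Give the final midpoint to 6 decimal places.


f(x) = x^3 - 222
f(6) = -6 < 0
f(7) = 121 > 0

Step 1: midpoint = (6.000000 + 7.000000)/2 = 6.500000
  f(6.500000) = 52.625000
  f(mid) > 0, so root is in [6.000000, 6.500000]

Step 2: midpoint = (6.000000 + 6.500000)/2 = 6.250000
  f(6.250000) = 22.140625
  f(mid) > 0, so root is in [6.000000, 6.250000]

Step 3: midpoint = (6.000000 + 6.250000)/2 = 6.125000
  f(6.125000) = 7.783203
  f(mid) > 0, so root is in [6.000000, 6.125000]

Step 4: midpoint = (6.000000 + 6.125000)/2 = 6.062500
  f(6.062500) = 0.820557
  f(mid) > 0, so root is in [6.000000, 6.062500]

midpoint = 6.062500


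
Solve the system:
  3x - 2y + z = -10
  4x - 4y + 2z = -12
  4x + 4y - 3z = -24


Using Cramer's rule. Expand each determinant along the first row.
D  = 3*[(-4)*(-3) - 2*4] - (-2)*[4*(-3) - 2*4] + 1*[4*4 - (-4)*4]
  = 3*(4) - (-2)*(-20) + 1*(32) = 4
Dx = (-10)*[(-4)*(-3) - 2*4] - (-2)*[(-12)*(-3) - 2*(-24)] + 1*[(-12)*4 - (-4)*(-24)]
  = (-10)*(4) - (-2)*(84) + 1*(-144) = -16
Dy = 3*[(-12)*(-3) - 2*(-24)] - (-10)*[4*(-3) - 2*4] + 1*[4*(-24) - (-12)*4]
  = 3*(84) - (-10)*(-20) + 1*(-48) = 4
Dz = 3*[(-4)*(-24) - (-12)*4] - (-2)*[4*(-24) - (-12)*4] + (-10)*[4*4 - (-4)*4]
  = 3*(144) - (-2)*(-48) + (-10)*(32) = 16
x = Dx/D = -16/4 = -4, y = Dy/D = 4/4 = 1, z = Dz/D = 16/4 = 4
Check eq1: (3)(-4) + (-2)(1) + (1)(4) = -10 = -10 ✓
Check eq2: (4)(-4) + (-4)(1) + (2)(4) = -12 = -12 ✓
Check eq3: (4)(-4) + (4)(1) + (-3)(4) = -24 = -24 ✓

x = -4, y = 1, z = 4


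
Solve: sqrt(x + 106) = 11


Square both sides: x + 106 = 11^2 = 121
x = 121 - 106 = 15
x = 15
Check: sqrt(1*15 + 106) = sqrt(121) = 11 ✓

x = 15


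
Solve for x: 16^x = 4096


Express both sides with the same base.
4096 = 16^3
Since the bases match: x = 3

x = 3


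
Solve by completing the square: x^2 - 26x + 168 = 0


Start: x^2 - 26x + 168 = 0
Move constant: x^2 - 26x = -168
Half of -26 is -13, squared is 169
Add 169 to both sides: x^2 - 26x + 169 = 1
(x - 13)^2 = 1
x - 13 = ±1
x = 13 + 1 = 14 or x = 13 - 1 = 12

x = 12, x = 14


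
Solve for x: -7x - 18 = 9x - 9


Starting with: -7x - 18 = 9x - 9
Move all x terms to left: (-7 - 9)x = -9 + 18
Simplify: -16x = 9
Divide both sides by -16: x = -9/16

x = -9/16


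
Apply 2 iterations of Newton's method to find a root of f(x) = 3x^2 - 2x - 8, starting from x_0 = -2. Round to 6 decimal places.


Newton's method: x_(n+1) = x_n - f(x_n)/f'(x_n)
f(x) = 3x^2 - 2x - 8
f'(x) = 6x - 2

Iteration 1:
  f(-2.000000) = 8.000000
  f'(-2.000000) = -14.000000
  x_1 = -2.000000 - (8.000000)/(-14.000000) = -1.428571

Iteration 2:
  f(-1.428571) = 0.979592
  f'(-1.428571) = -10.571429
  x_2 = -1.428571 - (0.979592)/(-10.571429) = -1.335907

x_2 = -1.335907


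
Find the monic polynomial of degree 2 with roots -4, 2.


A monic polynomial with roots -4, 2 is:
p(x) = (x + 4)(x - 2)
After multiplying by (x + 4): x + 4
After multiplying by (x - 2): x^2 + 2x - 8

x^2 + 2x - 8


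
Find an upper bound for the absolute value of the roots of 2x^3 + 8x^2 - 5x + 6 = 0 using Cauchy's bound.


Cauchy's bound: all roots r satisfy |r| <= 1 + max(|a_i/a_n|) for i = 0,...,n-1
where a_n is the leading coefficient.

Coefficients: [2, 8, -5, 6]
Leading coefficient a_n = 2
Ratios |a_i/a_n|: 4, 5/2, 3
Maximum ratio: 4
Cauchy's bound: |r| <= 1 + 4 = 5

Upper bound = 5


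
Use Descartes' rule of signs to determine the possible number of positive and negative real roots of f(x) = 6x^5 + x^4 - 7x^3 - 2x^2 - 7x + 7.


Descartes' rule of signs:

For positive roots, count sign changes in f(x) = 6x^5 + x^4 - 7x^3 - 2x^2 - 7x + 7:
Signs of coefficients: +, +, -, -, -, +
Number of sign changes: 2
Possible positive real roots: 2, 0

For negative roots, examine f(-x) = -6x^5 + x^4 + 7x^3 - 2x^2 + 7x + 7:
Signs of coefficients: -, +, +, -, +, +
Number of sign changes: 3
Possible negative real roots: 3, 1

Positive roots: 2 or 0; Negative roots: 3 or 1


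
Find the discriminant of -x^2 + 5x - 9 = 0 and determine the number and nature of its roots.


For ax^2 + bx + c = 0, discriminant D = b^2 - 4ac
Here a = -1, b = 5, c = -9
D = (5)^2 - 4(-1)(-9) = 25 - 36 = -11

D = -11 < 0
The equation has no real roots (2 complex conjugate roots).

Discriminant = -11, no real roots (2 complex conjugate roots)


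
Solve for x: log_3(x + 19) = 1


Convert to exponential form: x + 19 = 3^1 = 3
x = 3 - 19 = -16
Check: log_3(-16 + 19) = log_3(3) = log_3(3) = 1 ✓

x = -16


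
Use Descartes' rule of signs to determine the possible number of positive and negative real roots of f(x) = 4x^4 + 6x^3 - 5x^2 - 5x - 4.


Descartes' rule of signs:

For positive roots, count sign changes in f(x) = 4x^4 + 6x^3 - 5x^2 - 5x - 4:
Signs of coefficients: +, +, -, -, -
Number of sign changes: 1
Possible positive real roots: 1

For negative roots, examine f(-x) = 4x^4 - 6x^3 - 5x^2 + 5x - 4:
Signs of coefficients: +, -, -, +, -
Number of sign changes: 3
Possible negative real roots: 3, 1

Positive roots: 1; Negative roots: 3 or 1


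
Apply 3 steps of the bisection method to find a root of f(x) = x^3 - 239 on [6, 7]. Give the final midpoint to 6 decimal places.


f(x) = x^3 - 239
f(6) = -23 < 0
f(7) = 104 > 0

Step 1: midpoint = (6.000000 + 7.000000)/2 = 6.500000
  f(6.500000) = 35.625000
  f(mid) > 0, so root is in [6.000000, 6.500000]

Step 2: midpoint = (6.000000 + 6.500000)/2 = 6.250000
  f(6.250000) = 5.140625
  f(mid) > 0, so root is in [6.000000, 6.250000]

Step 3: midpoint = (6.000000 + 6.250000)/2 = 6.125000
  f(6.125000) = -9.216797
  f(mid) < 0, so root is in [6.125000, 6.250000]

midpoint = 6.125000
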